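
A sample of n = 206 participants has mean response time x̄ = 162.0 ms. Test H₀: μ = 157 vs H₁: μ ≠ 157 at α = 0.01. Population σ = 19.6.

z = (x̄ - μ₀)/(σ/√n) = (162.0 - 157)/(19.6/√206) = 3.661. Critical value: ±2.576. Since |3.661| > 2.576, Reject H₀.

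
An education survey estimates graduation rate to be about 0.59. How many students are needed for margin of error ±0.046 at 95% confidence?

n = z²p(1-p)/E² = 1.96²×0.59×0.41/0.046² = 439.2 → n = 440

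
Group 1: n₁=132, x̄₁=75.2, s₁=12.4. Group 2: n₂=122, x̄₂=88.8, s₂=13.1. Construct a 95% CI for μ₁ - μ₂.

Difference = -13.6. SE = √(12.4²/132 + 13.1²/122) = 1.604. CI = (-16.74, -10.46)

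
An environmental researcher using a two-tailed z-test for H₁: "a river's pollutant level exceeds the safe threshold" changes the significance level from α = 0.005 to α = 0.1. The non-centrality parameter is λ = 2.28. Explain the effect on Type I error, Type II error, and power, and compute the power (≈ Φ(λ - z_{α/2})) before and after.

Increasing α from 0.005 to 0.1:
• Type I error rate increases (α is the Type I rate by definition).
• Critical value moves from z_{α/2} = 2.807 to 1.645, so power = Φ(λ - z_{α/2}) goes from Φ(2.28 - 2.807) = 0.299 to Φ(2.28 - 1.645) = 0.737.
• Type II error rate β = 1 - power therefore decreases (0.701 → 0.263).
Appropriate when false negatives are costly — here, allowing unsafe pollution to continue.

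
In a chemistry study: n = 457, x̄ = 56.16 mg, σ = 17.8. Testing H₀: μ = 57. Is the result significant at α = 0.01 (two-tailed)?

z = (56.16 - 57)/(17.8/√457) = -1.009. Since |z| ≤ 2.576, not significant at α = 0.01.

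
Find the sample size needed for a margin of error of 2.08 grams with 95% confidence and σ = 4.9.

n = (z*σ/E)² = (1.96×4.9/2.08)² = 21.3 → n = 22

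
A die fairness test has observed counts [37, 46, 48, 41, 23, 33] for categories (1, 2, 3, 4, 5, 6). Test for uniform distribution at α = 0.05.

Expected = 38 each. χ² = Σ(O-E)²/E = 11.158. df = 5, critical value = 11.07. Reject H₀.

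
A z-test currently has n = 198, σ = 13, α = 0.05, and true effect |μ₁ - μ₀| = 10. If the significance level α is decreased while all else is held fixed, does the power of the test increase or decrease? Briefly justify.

Power decreases: a smaller α raises the critical value, so less of the H₁ sampling distribution falls in the rejection region.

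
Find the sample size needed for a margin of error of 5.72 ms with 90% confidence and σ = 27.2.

n = (z*σ/E)² = (1.645×27.2/5.72)² = 61.2 → n = 62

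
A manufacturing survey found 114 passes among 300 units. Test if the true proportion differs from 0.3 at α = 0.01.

p̂ = 0.38, p₀ = 0.3. z = (p̂ - p₀)/√(p₀(1-p₀)/n) = 3.024. Critical: ±2.576. Reject H₀.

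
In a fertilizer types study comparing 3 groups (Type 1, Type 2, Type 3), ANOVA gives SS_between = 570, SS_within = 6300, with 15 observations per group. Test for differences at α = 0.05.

df_between = 2, df_within = 42. F = MS_between/MS_within = 285.0/150.0 = 1.9. F_crit ≈ 3.22. Fail to reject H₀.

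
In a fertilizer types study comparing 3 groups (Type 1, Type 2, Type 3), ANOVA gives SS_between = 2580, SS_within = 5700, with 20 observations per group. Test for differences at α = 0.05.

df_between = 2, df_within = 57. F = MS_between/MS_within = 1290.0/100.0 = 12.9. F_crit ≈ 3.159. Reject H₀. At least one mean differs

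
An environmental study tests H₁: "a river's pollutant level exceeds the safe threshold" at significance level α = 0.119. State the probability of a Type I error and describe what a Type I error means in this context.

P(Type I error) = α = 0.119. A Type I error is rejecting H₀ when H₀ is actually true (false positive) — here, concluding that a river's pollutant level exceeds the safe threshold when in fact this is not the case. Consequence: shutting down a compliant factory unnecessarily.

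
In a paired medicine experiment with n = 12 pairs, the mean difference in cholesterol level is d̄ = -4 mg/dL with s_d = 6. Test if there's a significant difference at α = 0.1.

t = d̄/(s_d/√n) = -4/(6/√12) = -2.309. df = 11, critical t = ±1.796. Reject H₀.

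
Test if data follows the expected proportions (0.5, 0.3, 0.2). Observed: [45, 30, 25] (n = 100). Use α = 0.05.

Expected: [50.0, 30.0, 20.0]. χ² = 1.75. df = 2, critical = 5.991. Fail to reject H₀.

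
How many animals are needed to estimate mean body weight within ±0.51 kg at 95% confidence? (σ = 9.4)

n = (z*σ/E)² = (1.96×9.4/0.51)² = 1305.1 → n = 1306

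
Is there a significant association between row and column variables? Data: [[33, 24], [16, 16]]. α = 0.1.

χ² = 0.516. df = 1, critical = 2.706. Fail to reject H₀. No evidence of dependence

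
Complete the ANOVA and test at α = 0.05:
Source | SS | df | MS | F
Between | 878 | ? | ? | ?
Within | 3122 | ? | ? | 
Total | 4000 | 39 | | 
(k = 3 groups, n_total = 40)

df_between = 2, df_within = 37. MS_between = 439.0, MS_within = 84.38. F = 5.203, F_crit ≈ 3.252. Reject H₀.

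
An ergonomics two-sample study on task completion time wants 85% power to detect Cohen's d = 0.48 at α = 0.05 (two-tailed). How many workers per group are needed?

z_{α/2} = 1.96, z_β = Φ⁻¹(0.85) = 1.036. For small effect (d = 0.48): n per group = 2(z_{α/2} + z_β)²/d² = 2(1.96 + 1.036)²/0.48² = 77.9 → 78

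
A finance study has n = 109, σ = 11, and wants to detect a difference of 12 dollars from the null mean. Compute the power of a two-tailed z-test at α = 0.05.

SE = σ/√n = 11/√109 = 1.054. Non-centrality λ = d/SE = 12/1.054 = 11.389. Power ≈ Φ(λ - z_{α/2}) = Φ(11.389 - 1.96) = Φ(9.429) = 1.0.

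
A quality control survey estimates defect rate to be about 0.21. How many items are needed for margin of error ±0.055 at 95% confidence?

n = z²p(1-p)/E² = 1.96²×0.21×0.79/0.055² = 210.7 → n = 211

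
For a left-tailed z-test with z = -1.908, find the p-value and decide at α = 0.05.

p = P(Z < -1.908) = Φ(-1.908) ≈ 0.0282. Since p < 0.05, reject H₀ (significant) at α = 0.05.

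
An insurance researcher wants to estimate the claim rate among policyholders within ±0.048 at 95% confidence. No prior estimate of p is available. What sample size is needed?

Conservative approach: use p = 0.5 (maximizes p(1-p) = 0.25). n = z²(0.25)/E² = 1.96²×0.25/0.048² = 416.8 → n = 417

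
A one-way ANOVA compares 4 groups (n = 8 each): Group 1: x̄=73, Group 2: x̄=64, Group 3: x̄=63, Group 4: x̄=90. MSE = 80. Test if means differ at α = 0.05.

Grand mean = 72.5. SS_between = 3752.0, MS_between = 1250.67. F = 15.633, F_crit ≈ 2.947. Reject H₀.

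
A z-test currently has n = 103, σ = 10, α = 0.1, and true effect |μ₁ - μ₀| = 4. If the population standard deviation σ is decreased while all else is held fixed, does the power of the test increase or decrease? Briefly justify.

Power increases: a smaller σ shrinks the standard error σ/√n, moving the sampling distribution under H₁ further from the critical value.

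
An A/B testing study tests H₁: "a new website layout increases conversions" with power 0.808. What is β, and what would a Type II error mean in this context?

β = 1 - power = 1 - 0.808 = 0.192. A Type II error is failing to reject H₀ when H₀ is false (false negative) — here, failing to conclude that a new website layout increases conversions when in fact it is true. Consequence: discarding a layout that would have improved conversions — lost revenue.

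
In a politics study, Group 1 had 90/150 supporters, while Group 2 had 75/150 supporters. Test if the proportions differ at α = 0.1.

p̂₁ = 0.6, p̂₂ = 0.5, pooled p̂ = 0.55. z = 1.741. Critical: ±1.645. Reject H₀.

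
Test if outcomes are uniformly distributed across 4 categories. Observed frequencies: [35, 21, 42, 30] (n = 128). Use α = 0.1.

Expected = 32 each. χ² = Σ(O-E)²/E = 7.312. df = 3, critical value = 6.251. Reject H₀.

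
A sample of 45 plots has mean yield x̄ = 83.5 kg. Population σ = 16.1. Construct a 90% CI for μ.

CI = x̄ ± z*(σ/√n) = 83.5 ± 1.645(16.1/√45) = 83.5 ± 3.95 = (79.55, 87.45)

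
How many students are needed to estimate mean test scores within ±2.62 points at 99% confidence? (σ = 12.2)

n = (z*σ/E)² = (2.576×12.2/2.62)² = 143.9 → n = 144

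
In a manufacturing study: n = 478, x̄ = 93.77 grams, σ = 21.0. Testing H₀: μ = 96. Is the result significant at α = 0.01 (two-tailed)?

z = (93.77 - 96)/(21.0/√478) = -2.322. Since |z| ≤ 2.576, not significant at α = 0.01.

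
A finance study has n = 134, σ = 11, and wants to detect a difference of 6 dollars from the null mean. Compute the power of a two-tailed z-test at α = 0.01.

SE = σ/√n = 11/√134 = 0.95. Non-centrality λ = d/SE = 6/0.95 = 6.314. Power ≈ Φ(λ - z_{α/2}) = Φ(6.314 - 2.576) = Φ(3.738) = 1.0.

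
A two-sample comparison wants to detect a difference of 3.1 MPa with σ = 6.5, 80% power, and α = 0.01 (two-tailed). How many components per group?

n per group = 2(z_α/2 + z_β)²σ²/d² = 2×(2.576 + 0.84)²×6.5²/3.1² = 102.6 → n = 103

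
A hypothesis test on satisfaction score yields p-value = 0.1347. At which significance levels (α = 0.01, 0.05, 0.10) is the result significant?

p = 0.1347. Not significant at any of the given levels.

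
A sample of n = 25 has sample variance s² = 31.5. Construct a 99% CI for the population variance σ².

df = 24. χ²_{0.005} = 45.559, χ²_{0.995} = 9.886. CI for σ² = ((n-1)s²/χ²_{α/2}, (n-1)s²/χ²_{1-α/2}) = (24·31.5/45.559, 24·31.5/9.886) = (16.59, 76.47)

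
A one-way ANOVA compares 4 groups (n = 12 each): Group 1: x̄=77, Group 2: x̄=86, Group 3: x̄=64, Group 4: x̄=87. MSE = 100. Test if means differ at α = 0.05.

Grand mean = 78.5. SS_between = 4092.0, MS_between = 1364.0. F = 13.64, F_crit ≈ 2.816. Reject H₀.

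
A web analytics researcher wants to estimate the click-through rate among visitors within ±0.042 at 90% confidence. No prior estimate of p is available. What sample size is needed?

Conservative approach: use p = 0.5 (maximizes p(1-p) = 0.25). n = z²(0.25)/E² = 1.645²×0.25/0.042² = 383.5 → n = 384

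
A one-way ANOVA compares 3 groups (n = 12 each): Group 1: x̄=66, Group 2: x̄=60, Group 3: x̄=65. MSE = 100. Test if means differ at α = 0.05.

Grand mean = 63.67. SS_between = 248.0, MS_between = 124.0. F = 1.24, F_crit ≈ 3.285. Fail to reject H₀.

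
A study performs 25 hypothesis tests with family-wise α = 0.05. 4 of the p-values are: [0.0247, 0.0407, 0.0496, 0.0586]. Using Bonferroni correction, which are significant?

Bonferroni α = 0.05/25 = 0.002. None of the given p-values are significant.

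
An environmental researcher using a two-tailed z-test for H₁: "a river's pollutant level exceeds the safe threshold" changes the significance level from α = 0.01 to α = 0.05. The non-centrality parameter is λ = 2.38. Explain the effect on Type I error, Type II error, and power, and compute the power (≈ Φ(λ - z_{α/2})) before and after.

Increasing α from 0.01 to 0.05:
• Type I error rate increases (α is the Type I rate by definition).
• Critical value moves from z_{α/2} = 2.576 to 1.96, so power = Φ(λ - z_{α/2}) goes from Φ(2.38 - 2.576) = 0.422 to Φ(2.38 - 1.96) = 0.663.
• Type II error rate β = 1 - power therefore decreases (0.578 → 0.337).
Appropriate when false negatives are costly — here, allowing unsafe pollution to continue.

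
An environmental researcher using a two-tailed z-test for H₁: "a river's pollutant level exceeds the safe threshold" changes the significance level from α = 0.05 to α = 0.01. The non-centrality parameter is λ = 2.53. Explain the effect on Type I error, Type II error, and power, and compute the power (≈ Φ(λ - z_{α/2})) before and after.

Decreasing α from 0.05 to 0.01:
• Type I error rate decreases (α is the Type I rate by definition).
• Critical value moves from z_{α/2} = 1.96 to 2.576, so power = Φ(λ - z_{α/2}) goes from Φ(2.53 - 1.96) = 0.716 to Φ(2.53 - 2.576) = 0.482.
• Type II error rate β = 1 - power therefore increases (0.284 → 0.518).
Appropriate when false positives are costly — here, shutting down a compliant factory unnecessarily.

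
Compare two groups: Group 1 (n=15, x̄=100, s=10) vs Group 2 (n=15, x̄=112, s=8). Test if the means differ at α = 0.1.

Pooled sp = 9.06. t = -3.629, df = 28. Critical t = ±1.701. Reject H₀.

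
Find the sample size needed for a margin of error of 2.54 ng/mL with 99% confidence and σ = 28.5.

n = (z*σ/E)² = (2.576×28.5/2.54)² = 835.4 → n = 836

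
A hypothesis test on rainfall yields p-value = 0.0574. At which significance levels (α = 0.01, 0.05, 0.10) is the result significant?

p = 0.0574. Significant at: α = 0.1.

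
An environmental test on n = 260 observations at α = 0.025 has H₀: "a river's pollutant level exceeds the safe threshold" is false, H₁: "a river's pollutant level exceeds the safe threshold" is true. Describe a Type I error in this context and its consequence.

Type I error: rejecting H₀ when it is true — concluding that a river's pollutant level exceeds the safe threshold when in fact it is not. Consequence: shutting down a compliant factory unnecessarily.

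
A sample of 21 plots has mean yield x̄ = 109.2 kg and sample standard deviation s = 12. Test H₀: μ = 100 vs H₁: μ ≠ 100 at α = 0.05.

t = (x̄ - μ₀)/(s/√n) = (109.2 - 100)/(12/√21) = 3.513. df = 20, critical t = ±2.086. Reject H₀.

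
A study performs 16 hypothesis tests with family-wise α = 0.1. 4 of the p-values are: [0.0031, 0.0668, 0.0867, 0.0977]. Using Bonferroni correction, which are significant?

Bonferroni α = 0.1/16 = 0.00625. Significant p-values: [0.0031]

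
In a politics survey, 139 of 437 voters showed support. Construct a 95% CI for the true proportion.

p̂ = 0.318. CI = p̂ ± z*√(p̂(1-p̂)/n) = (0.274, 0.362)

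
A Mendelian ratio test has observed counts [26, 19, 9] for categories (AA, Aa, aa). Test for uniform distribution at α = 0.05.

Expected = 18 each. χ² = Σ(O-E)²/E = 8.111. df = 2, critical value = 5.991. Reject H₀.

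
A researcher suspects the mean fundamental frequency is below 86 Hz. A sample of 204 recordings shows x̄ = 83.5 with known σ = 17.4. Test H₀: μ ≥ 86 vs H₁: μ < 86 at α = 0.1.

z = -2.052. Critical value: -1.28. Reject H₀.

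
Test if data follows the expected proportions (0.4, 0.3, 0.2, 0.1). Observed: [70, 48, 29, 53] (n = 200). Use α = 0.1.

Expected: [80.0, 60.0, 40.0, 20.0]. χ² = 61.125. df = 3, critical = 6.251. Reject H₀.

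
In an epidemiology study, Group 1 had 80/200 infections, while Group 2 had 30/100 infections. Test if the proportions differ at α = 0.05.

p̂₁ = 0.4, p̂₂ = 0.3, pooled p̂ = 0.367. z = 1.694. Critical: ±1.96. Fail to reject H₀.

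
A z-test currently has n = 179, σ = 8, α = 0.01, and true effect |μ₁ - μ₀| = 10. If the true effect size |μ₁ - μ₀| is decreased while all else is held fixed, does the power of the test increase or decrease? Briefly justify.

Power decreases: a smaller true effect decreases the non-centrality λ = |μ₁ - μ₀|/(σ/√n).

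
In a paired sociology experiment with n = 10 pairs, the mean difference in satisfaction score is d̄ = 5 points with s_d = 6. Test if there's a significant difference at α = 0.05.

t = d̄/(s_d/√n) = 5/(6/√10) = 2.635. df = 9, critical t = ±2.262. Reject H₀.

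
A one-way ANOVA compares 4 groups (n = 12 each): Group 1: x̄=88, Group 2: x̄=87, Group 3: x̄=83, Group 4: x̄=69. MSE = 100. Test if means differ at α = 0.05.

Grand mean = 81.75. SS_between = 2769.0, MS_between = 923.0. F = 9.23, F_crit ≈ 2.816. Reject H₀.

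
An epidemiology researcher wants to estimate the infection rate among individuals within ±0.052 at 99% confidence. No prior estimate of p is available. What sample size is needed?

Conservative approach: use p = 0.5 (maximizes p(1-p) = 0.25). n = z²(0.25)/E² = 2.576²×0.25/0.052² = 613.5 → n = 614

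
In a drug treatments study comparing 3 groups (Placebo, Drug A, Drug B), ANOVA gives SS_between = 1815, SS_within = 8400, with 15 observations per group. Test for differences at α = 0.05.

df_between = 2, df_within = 42. F = MS_between/MS_within = 907.5/200.0 = 4.537. F_crit ≈ 3.22. Reject H₀. At least one mean differs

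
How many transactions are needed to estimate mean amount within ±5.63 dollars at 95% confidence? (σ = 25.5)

n = (z*σ/E)² = (1.96×25.5/5.63)² = 78.8 → n = 79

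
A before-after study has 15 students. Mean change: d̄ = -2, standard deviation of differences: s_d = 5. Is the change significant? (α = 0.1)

t = d̄/(s_d/√n) = -2/(5/√15) = -1.549. df = 14, critical t = ±1.761. Fail to reject H₀.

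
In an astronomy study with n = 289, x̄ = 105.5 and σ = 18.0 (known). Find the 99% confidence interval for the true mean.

CI = x̄ ± z*(σ/√n) = 105.5 ± 2.576(18.0/√289) = 105.5 ± 2.73 = (102.77, 108.23)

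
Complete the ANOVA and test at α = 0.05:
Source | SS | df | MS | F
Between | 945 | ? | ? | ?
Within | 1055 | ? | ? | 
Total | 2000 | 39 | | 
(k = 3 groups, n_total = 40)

df_between = 2, df_within = 37. MS_between = 472.5, MS_within = 28.51. F = 16.571, F_crit ≈ 3.252. Reject H₀.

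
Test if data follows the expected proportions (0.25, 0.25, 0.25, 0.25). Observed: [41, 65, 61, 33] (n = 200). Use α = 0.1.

Expected: [50.0, 50.0, 50.0, 50.0]. χ² = 14.32. df = 3, critical = 6.251. Reject H₀.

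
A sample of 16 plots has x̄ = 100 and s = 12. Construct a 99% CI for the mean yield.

CI = x̄ ± t*(s/√n) = 100 ± 2.947(12/√16) = (91.16, 108.84)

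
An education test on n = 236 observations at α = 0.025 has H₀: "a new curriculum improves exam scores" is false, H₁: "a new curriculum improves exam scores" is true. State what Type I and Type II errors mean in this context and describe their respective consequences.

Type I (false positive): concluding that a new curriculum improves exam scores when it is not — adopting a curriculum that gives no real benefit — disruption for nothing. Type II (false negative): failing to conclude that a new curriculum improves exam scores when it is — keeping the old curriculum when the new one would have helped students. Which is costlier depends on domain priorities and is a judgement call rather than a statistical fact.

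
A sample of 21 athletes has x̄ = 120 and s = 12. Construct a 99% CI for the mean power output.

CI = x̄ ± t*(s/√n) = 120 ± 2.845(12/√21) = (112.55, 127.45)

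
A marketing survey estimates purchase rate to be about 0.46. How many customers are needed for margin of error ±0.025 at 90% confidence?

n = z²p(1-p)/E² = 1.645²×0.46×0.54/0.025² = 1075.5 → n = 1076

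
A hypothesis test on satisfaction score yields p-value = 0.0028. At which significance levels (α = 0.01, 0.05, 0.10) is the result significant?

p = 0.0028. Significant at: α = 0.01, 0.05, 0.1.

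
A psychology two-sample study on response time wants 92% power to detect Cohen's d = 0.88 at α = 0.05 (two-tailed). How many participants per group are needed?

z_{α/2} = 1.96, z_β = Φ⁻¹(0.92) = 1.405. For large effect (d = 0.88): n per group = 2(z_{α/2} + z_β)²/d² = 2(1.96 + 1.405)²/0.88² = 29.2 → 30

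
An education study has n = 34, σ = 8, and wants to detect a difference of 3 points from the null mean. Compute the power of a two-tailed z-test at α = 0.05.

SE = σ/√n = 8/√34 = 1.372. Non-centrality λ = d/SE = 3/1.372 = 2.187. Power ≈ Φ(λ - z_{α/2}) = Φ(2.187 - 1.96) = Φ(0.227) = 0.59.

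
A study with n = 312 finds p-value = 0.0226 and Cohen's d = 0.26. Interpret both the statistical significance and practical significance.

Statistically significant (p = 0.0226 < 0.05). Cohen's d = 0.26 indicates a small effect size. Both statistical and practical significance should be considered.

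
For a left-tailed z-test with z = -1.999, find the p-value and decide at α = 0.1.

p = P(Z < -1.999) = Φ(-1.999) ≈ 0.0228. Since p < 0.1, reject H₀ (significant) at α = 0.1.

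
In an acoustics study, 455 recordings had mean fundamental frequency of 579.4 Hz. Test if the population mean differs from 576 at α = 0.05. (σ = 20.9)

z = (x̄ - μ₀)/(σ/√n) = (579.4 - 576)/(20.9/√455) = 3.47. Critical value: ±1.96. Since |3.47| > 1.96, Reject H₀.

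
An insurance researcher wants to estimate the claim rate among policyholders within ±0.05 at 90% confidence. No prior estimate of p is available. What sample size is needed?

Conservative approach: use p = 0.5 (maximizes p(1-p) = 0.25). n = z²(0.25)/E² = 1.645²×0.25/0.05² = 270.6 → n = 271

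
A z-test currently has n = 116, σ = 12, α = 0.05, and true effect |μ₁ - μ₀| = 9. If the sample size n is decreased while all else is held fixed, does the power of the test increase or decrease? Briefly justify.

Power decreases: a smaller n inflates the standard error σ/√n, pulling the sampling distribution under H₁ back toward the critical value.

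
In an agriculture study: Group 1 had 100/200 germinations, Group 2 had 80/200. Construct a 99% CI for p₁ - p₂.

p̂₁ = 0.5, p̂₂ = 0.4. Difference = 0.1. CI = (-0.028, 0.228)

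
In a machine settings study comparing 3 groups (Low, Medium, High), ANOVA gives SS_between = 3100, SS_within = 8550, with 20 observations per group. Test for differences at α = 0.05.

df_between = 2, df_within = 57. F = MS_between/MS_within = 1550.0/150.0 = 10.333. F_crit ≈ 3.159. Reject H₀. At least one mean differs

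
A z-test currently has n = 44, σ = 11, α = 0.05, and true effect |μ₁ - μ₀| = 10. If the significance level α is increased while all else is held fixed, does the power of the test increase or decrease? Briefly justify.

Power increases: a larger α lowers the critical value, so more of the H₁ sampling distribution falls in the rejection region.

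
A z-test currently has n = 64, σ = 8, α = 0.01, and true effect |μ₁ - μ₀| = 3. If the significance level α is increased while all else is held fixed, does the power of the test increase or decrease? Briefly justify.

Power increases: a larger α lowers the critical value, so more of the H₁ sampling distribution falls in the rejection region.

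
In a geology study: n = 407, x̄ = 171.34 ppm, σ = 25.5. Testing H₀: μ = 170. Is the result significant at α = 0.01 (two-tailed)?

z = (171.34 - 170)/(25.5/√407) = 1.06. Since |z| ≤ 2.576, not significant at α = 0.01.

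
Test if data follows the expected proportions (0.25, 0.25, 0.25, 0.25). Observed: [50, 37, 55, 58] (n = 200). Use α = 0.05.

Expected: [50.0, 50.0, 50.0, 50.0]. χ² = 5.16. df = 3, critical = 7.815. Fail to reject H₀.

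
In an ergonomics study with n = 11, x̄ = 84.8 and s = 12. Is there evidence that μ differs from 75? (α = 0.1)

t = (x̄ - μ₀)/(s/√n) = (84.8 - 75)/(12/√11) = 2.709. df = 10, critical t = ±1.812. Reject H₀.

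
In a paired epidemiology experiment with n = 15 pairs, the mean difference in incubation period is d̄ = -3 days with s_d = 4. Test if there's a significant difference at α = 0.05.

t = d̄/(s_d/√n) = -3/(4/√15) = -2.905. df = 14, critical t = ±2.145. Reject H₀.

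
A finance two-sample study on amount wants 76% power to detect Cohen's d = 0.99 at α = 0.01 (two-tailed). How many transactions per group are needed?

z_{α/2} = 2.576, z_β = Φ⁻¹(0.76) = 0.706. For large effect (d = 0.99): n per group = 2(z_{α/2} + z_β)²/d² = 2(2.576 + 0.706)²/0.99² = 22.0 → 22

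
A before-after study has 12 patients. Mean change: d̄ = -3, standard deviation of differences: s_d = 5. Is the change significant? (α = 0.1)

t = d̄/(s_d/√n) = -3/(5/√12) = -2.078. df = 11, critical t = ±1.796. Reject H₀.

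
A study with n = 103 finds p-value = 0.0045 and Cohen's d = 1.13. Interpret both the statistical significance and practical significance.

Statistically significant (p = 0.0045 < 0.05). Cohen's d = 1.13 indicates a large effect size. Both statistical and practical significance should be considered.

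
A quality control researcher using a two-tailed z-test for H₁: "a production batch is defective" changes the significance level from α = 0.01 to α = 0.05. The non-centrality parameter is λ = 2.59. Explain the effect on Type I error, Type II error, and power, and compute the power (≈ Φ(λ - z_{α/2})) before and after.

Increasing α from 0.01 to 0.05:
• Type I error rate increases (α is the Type I rate by definition).
• Critical value moves from z_{α/2} = 2.576 to 1.96, so power = Φ(λ - z_{α/2}) goes from Φ(2.59 - 2.576) = 0.506 to Φ(2.59 - 1.96) = 0.736.
• Type II error rate β = 1 - power therefore decreases (0.494 → 0.264).
Appropriate when false negatives are costly — here, shipping a defective batch — faulty products reach customers.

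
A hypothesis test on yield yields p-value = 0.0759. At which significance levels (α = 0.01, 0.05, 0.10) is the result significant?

p = 0.0759. Significant at: α = 0.1.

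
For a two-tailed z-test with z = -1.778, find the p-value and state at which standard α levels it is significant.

p = 2·P(Z > |-1.778|) = 2·(1 - Φ(1.778)) ≈ 0.0754. Significant at α = 0.1.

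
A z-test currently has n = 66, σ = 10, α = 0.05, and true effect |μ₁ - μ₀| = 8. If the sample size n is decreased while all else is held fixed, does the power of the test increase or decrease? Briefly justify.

Power decreases: a smaller n inflates the standard error σ/√n, pulling the sampling distribution under H₁ back toward the critical value.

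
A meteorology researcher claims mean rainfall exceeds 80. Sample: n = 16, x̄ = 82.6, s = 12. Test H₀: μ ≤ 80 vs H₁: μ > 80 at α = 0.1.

t = (82.6 - 80)/(12/√16) = 0.867, df = 15. Critical t = 1.341. Fail to reject H₀.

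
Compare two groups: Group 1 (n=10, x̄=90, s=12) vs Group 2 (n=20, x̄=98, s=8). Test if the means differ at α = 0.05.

Pooled sp = 9.47. t = -2.181, df = 28. Critical t = ±2.048. Reject H₀.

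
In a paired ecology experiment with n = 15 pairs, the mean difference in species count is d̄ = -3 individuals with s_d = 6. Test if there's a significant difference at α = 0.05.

t = d̄/(s_d/√n) = -3/(6/√15) = -1.936. df = 14, critical t = ±2.145. Fail to reject H₀.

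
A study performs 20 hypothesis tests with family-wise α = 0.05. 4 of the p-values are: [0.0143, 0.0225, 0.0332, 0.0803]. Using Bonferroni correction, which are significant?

Bonferroni α = 0.05/20 = 0.0025. None of the given p-values are significant.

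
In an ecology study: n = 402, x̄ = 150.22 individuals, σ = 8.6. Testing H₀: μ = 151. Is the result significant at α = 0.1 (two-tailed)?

z = (150.22 - 151)/(8.6/√402) = -1.818. Since |z| > 1.645, significant at α = 0.1.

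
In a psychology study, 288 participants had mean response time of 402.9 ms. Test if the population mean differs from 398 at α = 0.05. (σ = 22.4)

z = (x̄ - μ₀)/(σ/√n) = (402.9 - 398)/(22.4/√288) = 3.712. Critical value: ±1.96. Since |3.712| > 1.96, Reject H₀.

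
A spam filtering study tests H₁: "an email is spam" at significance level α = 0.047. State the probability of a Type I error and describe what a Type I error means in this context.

P(Type I error) = α = 0.047. A Type I error is rejecting H₀ when H₀ is actually true (false positive) — here, concluding that an email is spam when in fact this is not the case. Consequence: a legitimate email is sent to the spam folder and the user misses it.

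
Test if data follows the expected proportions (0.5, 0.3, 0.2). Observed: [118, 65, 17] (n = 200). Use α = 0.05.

Expected: [100.0, 60.0, 40.0]. χ² = 16.882. df = 2, critical = 5.991. Reject H₀.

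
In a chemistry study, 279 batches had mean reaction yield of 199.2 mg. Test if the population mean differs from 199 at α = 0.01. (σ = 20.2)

z = (x̄ - μ₀)/(σ/√n) = (199.2 - 199)/(20.2/√279) = 0.165. Critical value: ±2.576. Since |0.165| ≤ 2.576, Fail to reject H₀.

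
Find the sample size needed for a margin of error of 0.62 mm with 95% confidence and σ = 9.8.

n = (z*σ/E)² = (1.96×9.8/0.62)² = 959.8 → n = 960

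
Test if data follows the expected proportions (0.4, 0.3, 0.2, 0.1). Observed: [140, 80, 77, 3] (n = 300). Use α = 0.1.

Expected: [120.0, 90.0, 60.0, 30.0]. χ² = 33.561. df = 3, critical = 6.251. Reject H₀.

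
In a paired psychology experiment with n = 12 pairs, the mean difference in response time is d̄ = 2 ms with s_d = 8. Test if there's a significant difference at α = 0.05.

t = d̄/(s_d/√n) = 2/(8/√12) = 0.866. df = 11, critical t = ±2.201. Fail to reject H₀.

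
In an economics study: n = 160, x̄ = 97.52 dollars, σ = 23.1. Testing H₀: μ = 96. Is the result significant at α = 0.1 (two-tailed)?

z = (97.52 - 96)/(23.1/√160) = 0.832. Since |z| ≤ 1.645, not significant at α = 0.1.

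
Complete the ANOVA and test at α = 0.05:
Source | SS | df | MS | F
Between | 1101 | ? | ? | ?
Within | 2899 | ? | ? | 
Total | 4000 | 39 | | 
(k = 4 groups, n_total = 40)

df_between = 3, df_within = 36. MS_between = 367.0, MS_within = 80.53. F = 4.557, F_crit ≈ 2.866. Reject H₀.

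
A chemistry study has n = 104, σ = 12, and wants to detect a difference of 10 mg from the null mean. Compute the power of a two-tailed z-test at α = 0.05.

SE = σ/√n = 12/√104 = 1.177. Non-centrality λ = d/SE = 10/1.177 = 8.498. Power ≈ Φ(λ - z_{α/2}) = Φ(8.498 - 1.96) = Φ(6.538) = 1.0.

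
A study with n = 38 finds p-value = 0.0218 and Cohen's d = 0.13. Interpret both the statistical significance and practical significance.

Statistically significant (p = 0.0218 < 0.05). Cohen's d = 0.13 indicates a very small effect size. Both statistical and practical significance should be considered.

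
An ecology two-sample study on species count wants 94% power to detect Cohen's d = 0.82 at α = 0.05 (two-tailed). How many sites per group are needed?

z_{α/2} = 1.96, z_β = Φ⁻¹(0.94) = 1.555. For large effect (d = 0.82): n per group = 2(z_{α/2} + z_β)²/d² = 2(1.96 + 1.555)²/0.82² = 36.7 → 37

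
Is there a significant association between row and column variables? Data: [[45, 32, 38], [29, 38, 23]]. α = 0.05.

χ² = 4.683. df = 2, critical = 5.991. Fail to reject H₀. No evidence of dependence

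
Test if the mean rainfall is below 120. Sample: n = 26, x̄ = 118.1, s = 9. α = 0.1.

t = (118.1 - 120)/(9/√26) = -1.076, df = 25. Critical t = -1.316. Fail to reject H₀.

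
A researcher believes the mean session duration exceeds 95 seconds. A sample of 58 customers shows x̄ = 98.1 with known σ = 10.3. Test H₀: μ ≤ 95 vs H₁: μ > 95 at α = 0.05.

z = 2.292. Critical value: 1.645. Reject H₀.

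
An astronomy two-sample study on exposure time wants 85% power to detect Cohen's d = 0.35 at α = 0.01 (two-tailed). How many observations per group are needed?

z_{α/2} = 2.576, z_β = Φ⁻¹(0.85) = 1.036. For small effect (d = 0.35): n per group = 2(z_{α/2} + z_β)²/d² = 2(2.576 + 1.036)²/0.35² = 213.005 → 214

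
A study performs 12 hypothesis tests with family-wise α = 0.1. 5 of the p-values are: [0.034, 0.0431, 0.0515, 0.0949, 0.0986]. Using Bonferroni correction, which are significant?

Bonferroni α = 0.1/12 = 0.00833. None of the given p-values are significant.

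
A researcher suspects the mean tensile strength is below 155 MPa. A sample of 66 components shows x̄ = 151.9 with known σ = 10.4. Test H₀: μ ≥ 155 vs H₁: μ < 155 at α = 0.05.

z = -2.422. Critical value: -1.645. Reject H₀.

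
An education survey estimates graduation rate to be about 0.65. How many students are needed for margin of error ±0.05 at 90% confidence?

n = z²p(1-p)/E² = 1.645²×0.65×0.35/0.05² = 246.2 → n = 247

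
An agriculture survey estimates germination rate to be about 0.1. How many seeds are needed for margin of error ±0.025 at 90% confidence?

n = z²p(1-p)/E² = 1.645²×0.1×0.9/0.025² = 389.7 → n = 390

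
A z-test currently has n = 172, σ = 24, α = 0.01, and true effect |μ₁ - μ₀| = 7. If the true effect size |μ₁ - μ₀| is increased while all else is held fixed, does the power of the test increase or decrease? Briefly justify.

Power increases: a larger true effect increases the non-centrality λ = |μ₁ - μ₀|/(σ/√n).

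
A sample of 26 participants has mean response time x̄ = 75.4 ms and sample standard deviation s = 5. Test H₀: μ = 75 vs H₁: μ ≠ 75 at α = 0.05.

t = (x̄ - μ₀)/(s/√n) = (75.4 - 75)/(5/√26) = 0.408. df = 25, critical t = ±2.06. Fail to reject H₀.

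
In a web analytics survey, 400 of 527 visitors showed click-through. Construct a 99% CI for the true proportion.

p̂ = 0.759. CI = p̂ ± z*√(p̂(1-p̂)/n) = (0.711, 0.807)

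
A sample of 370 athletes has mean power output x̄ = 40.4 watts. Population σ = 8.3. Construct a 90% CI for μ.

CI = x̄ ± z*(σ/√n) = 40.4 ± 1.645(8.3/√370) = 40.4 ± 0.71 = (39.69, 41.11)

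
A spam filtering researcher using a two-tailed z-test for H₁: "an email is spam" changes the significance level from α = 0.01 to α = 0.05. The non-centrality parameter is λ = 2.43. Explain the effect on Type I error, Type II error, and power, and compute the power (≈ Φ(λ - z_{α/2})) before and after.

Increasing α from 0.01 to 0.05:
• Type I error rate increases (α is the Type I rate by definition).
• Critical value moves from z_{α/2} = 2.576 to 1.96, so power = Φ(λ - z_{α/2}) goes from Φ(2.43 - 2.576) = 0.442 to Φ(2.43 - 1.96) = 0.681.
• Type II error rate β = 1 - power therefore decreases (0.558 → 0.319).
Appropriate when false negatives are costly — here, a spam email lands in the inbox.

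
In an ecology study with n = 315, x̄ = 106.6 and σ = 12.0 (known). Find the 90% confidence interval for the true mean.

CI = x̄ ± z*(σ/√n) = 106.6 ± 1.645(12.0/√315) = 106.6 ± 1.11 = (105.49, 107.71)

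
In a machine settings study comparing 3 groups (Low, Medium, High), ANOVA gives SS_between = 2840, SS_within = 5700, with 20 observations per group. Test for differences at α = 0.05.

df_between = 2, df_within = 57. F = MS_between/MS_within = 1420.0/100.0 = 14.2. F_crit ≈ 3.159. Reject H₀. At least one mean differs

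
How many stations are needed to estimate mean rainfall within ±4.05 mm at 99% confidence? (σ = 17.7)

n = (z*σ/E)² = (2.576×17.7/4.05)² = 126.7 → n = 127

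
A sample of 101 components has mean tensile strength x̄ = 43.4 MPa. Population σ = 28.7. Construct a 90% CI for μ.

CI = x̄ ± z*(σ/√n) = 43.4 ± 1.645(28.7/√101) = 43.4 ± 4.7 = (38.7, 48.1)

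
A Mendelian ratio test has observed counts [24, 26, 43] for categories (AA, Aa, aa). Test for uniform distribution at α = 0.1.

Expected = 31 each. χ² = Σ(O-E)²/E = 7.032. df = 2, critical value = 4.605. Reject H₀.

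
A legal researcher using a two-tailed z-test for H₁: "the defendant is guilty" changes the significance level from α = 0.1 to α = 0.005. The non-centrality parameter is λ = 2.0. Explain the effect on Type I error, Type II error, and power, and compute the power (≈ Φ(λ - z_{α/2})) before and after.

Decreasing α from 0.1 to 0.005:
• Type I error rate decreases (α is the Type I rate by definition).
• Critical value moves from z_{α/2} = 1.645 to 2.807, so power = Φ(λ - z_{α/2}) goes from Φ(2.0 - 1.645) = 0.639 to Φ(2.0 - 2.807) = 0.21.
• Type II error rate β = 1 - power therefore increases (0.361 → 0.79).
Appropriate when false positives are costly — here, convicting an innocent person.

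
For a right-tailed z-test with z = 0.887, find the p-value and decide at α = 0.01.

p = P(Z > 0.887) = 1 - Φ(0.887) ≈ 0.1875. Since p ≥ 0.01, fail to reject H₀ (not significant) at α = 0.01.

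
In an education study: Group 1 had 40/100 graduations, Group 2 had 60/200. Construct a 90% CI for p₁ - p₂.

p̂₁ = 0.4, p̂₂ = 0.3. Difference = 0.1. CI = (0.003, 0.197)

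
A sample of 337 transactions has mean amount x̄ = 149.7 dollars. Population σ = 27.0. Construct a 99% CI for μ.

CI = x̄ ± z*(σ/√n) = 149.7 ± 2.576(27.0/√337) = 149.7 ± 3.79 = (145.91, 153.49)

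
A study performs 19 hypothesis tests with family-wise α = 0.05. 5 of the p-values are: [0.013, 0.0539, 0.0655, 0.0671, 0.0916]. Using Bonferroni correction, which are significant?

Bonferroni α = 0.05/19 = 0.00263. None of the given p-values are significant.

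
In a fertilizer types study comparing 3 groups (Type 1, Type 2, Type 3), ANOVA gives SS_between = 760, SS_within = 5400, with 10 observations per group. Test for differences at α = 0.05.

df_between = 2, df_within = 27. F = MS_between/MS_within = 380.0/200.0 = 1.9. F_crit ≈ 3.354. Fail to reject H₀.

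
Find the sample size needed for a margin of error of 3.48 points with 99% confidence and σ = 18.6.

n = (z*σ/E)² = (2.576×18.6/3.48)² = 189.6 → n = 190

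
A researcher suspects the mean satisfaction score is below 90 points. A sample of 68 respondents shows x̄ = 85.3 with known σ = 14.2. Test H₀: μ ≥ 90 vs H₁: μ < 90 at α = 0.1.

z = -2.729. Critical value: -1.28. Reject H₀.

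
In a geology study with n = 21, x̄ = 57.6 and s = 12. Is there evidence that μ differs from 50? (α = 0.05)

t = (x̄ - μ₀)/(s/√n) = (57.6 - 50)/(12/√21) = 2.902. df = 20, critical t = ±2.086. Reject H₀.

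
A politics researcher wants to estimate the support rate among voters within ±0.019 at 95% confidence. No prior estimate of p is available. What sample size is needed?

Conservative approach: use p = 0.5 (maximizes p(1-p) = 0.25). n = z²(0.25)/E² = 1.96²×0.25/0.019² = 2660.4 → n = 2661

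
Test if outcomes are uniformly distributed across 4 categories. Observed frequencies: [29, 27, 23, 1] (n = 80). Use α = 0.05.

Expected = 20 each. χ² = Σ(O-E)²/E = 25.0. df = 3, critical value = 7.815. Reject H₀.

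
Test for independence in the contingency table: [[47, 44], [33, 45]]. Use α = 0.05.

χ² = 1.47. df = 1, critical = 3.841. Fail to reject H₀. No evidence of dependence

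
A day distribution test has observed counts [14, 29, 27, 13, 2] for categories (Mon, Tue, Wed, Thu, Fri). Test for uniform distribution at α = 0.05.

Expected = 17 each. χ² = Σ(O-E)²/E = 29.059. df = 4, critical value = 9.488. Reject H₀.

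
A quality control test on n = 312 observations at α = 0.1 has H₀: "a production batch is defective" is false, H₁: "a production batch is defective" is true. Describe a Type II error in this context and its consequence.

Type II error: failing to reject H₀ when it is false — concluding that a production batch is defective is not supported when in fact it is. Consequence: shipping a defective batch — faulty products reach customers.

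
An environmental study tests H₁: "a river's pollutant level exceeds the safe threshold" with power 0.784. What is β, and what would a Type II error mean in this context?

β = 1 - power = 1 - 0.784 = 0.216. A Type II error is failing to reject H₀ when H₀ is false (false negative) — here, failing to conclude that a river's pollutant level exceeds the safe threshold when in fact it is true. Consequence: allowing unsafe pollution to continue.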